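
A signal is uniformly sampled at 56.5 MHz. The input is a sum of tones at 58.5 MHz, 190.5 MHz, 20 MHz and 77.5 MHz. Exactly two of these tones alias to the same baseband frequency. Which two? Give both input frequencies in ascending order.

fs/2 = 28.25 MHz.
58.5 MHz mod fs = 2 MHz.
2 MHz ≤ fs/2 = 28.25 MHz, appears at 2 MHz.
190.5 MHz mod fs = 21 MHz.
21 MHz ≤ fs/2 = 28.25 MHz, appears at 21 MHz.
20 MHz ≤ fs/2 = 28.25 MHz, passes unchanged.
77.5 MHz mod fs = 21 MHz.
21 MHz ≤ fs/2 = 28.25 MHz, appears at 21 MHz.
77.5 MHz and 190.5 MHz both map to 21 MHz.

77.5 MHz, 190.5 MHz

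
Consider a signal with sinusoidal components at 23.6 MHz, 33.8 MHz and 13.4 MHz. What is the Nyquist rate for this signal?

67.6 MHz

Highest-frequency component: 33.8 MHz.
Nyquist rate = 2 × 33.8 MHz = 67.6 MHz.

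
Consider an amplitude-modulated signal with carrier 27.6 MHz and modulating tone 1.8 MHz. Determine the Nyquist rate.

AM sidebands sit at fc ± fm = 25.8 MHz and 29.4 MHz.
Highest-frequency component: 29.4 MHz.
Nyquist rate = 2 × 29.4 MHz = 58.8 MHz.

58.8 MHz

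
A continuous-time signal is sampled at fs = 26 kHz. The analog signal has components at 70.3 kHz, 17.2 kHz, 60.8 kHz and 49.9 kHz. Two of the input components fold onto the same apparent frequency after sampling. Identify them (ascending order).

fs/2 = 13 kHz.
70.3 kHz mod fs = 18.3 kHz.
18.3 kHz > fs/2 = 13 kHz, folds to fs − 18.3 kHz = 7.7 kHz.
17.2 kHz > fs/2 = 13 kHz, folds to fs − 17.2 kHz = 8.8 kHz.
60.8 kHz mod fs = 8.8 kHz.
8.8 kHz ≤ fs/2 = 13 kHz, appears at 8.8 kHz.
49.9 kHz mod fs = 23.9 kHz.
23.9 kHz > fs/2 = 13 kHz, folds to fs − 23.9 kHz = 2.1 kHz.
17.2 kHz and 60.8 kHz both map to 8.8 kHz.

17.2 kHz, 60.8 kHz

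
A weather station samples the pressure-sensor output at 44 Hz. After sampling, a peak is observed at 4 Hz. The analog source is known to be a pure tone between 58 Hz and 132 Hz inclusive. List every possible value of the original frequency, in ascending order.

Frequencies that alias to 4 Hz are k·fs ± 4 Hz for integer k ≥ 0.
k=0: 4 Hz.
k=1: 40 Hz, 48 Hz.
k=2: 84 Hz, 92 Hz.
k=3: 128 Hz, 136 Hz.
k=4: 172 Hz, 180 Hz.
Within [58 Hz, 132 Hz]: 84 Hz, 92 Hz, 128 Hz.

84 Hz, 92 Hz, 128 Hz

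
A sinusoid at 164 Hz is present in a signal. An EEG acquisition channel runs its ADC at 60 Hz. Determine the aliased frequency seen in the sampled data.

164 Hz mod fs = 44 Hz.
44 Hz > fs/2 = 30 Hz, folds to fs − 44 Hz = 16 Hz.

16 Hz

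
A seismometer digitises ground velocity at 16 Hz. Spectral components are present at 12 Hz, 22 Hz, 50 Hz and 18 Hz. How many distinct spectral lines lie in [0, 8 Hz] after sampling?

fs/2 = 8 Hz.
12 Hz > fs/2 = 8 Hz, folds to fs − 12 Hz = 4 Hz.
22 Hz mod fs = 6 Hz.
6 Hz ≤ fs/2 = 8 Hz, appears at 6 Hz.
50 Hz mod fs = 2 Hz.
2 Hz ≤ fs/2 = 8 Hz, appears at 2 Hz.
18 Hz mod fs = 2 Hz.
2 Hz ≤ fs/2 = 8 Hz, appears at 2 Hz.
Distinct values: {2 Hz, 4 Hz, 6 Hz} → 3.

3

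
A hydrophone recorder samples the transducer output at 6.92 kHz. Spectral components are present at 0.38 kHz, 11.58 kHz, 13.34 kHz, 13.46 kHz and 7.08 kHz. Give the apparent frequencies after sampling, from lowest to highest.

fs/2 = 3.46 kHz.
0.38 kHz ≤ fs/2 = 3.46 kHz, passes unchanged.
11.58 kHz mod fs = 4.66 kHz.
4.66 kHz > fs/2 = 3.46 kHz, folds to fs − 4.66 kHz = 2.26 kHz.
13.34 kHz mod fs = 6.42 kHz.
6.42 kHz > fs/2 = 3.46 kHz, folds to fs − 6.42 kHz = 0.5 kHz.
13.46 kHz mod fs = 6.54 kHz.
6.54 kHz > fs/2 = 3.46 kHz, folds to fs − 6.54 kHz = 0.38 kHz.
7.08 kHz mod fs = 0.16 kHz.
0.16 kHz ≤ fs/2 = 3.46 kHz, appears at 0.16 kHz.
Distinct values: {0.16 kHz, 0.38 kHz, 0.5 kHz, 2.26 kHz}.

0.16 kHz, 0.38 kHz, 0.5 kHz, 2.26 kHz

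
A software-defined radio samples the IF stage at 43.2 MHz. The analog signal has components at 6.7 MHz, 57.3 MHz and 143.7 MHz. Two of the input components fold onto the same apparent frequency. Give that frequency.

fs/2 = 21.6 MHz.
6.7 MHz ≤ fs/2 = 21.6 MHz, passes unchanged.
57.3 MHz mod fs = 14.1 MHz.
14.1 MHz ≤ fs/2 = 21.6 MHz, appears at 14.1 MHz.
143.7 MHz mod fs = 14.1 MHz.
14.1 MHz ≤ fs/2 = 21.6 MHz, appears at 14.1 MHz.
57.3 MHz and 143.7 MHz both map to 14.1 MHz.

14.1 MHz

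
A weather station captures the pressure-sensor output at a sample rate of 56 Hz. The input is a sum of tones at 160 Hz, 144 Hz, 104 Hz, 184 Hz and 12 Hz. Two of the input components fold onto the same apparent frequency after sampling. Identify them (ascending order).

fs/2 = 28 Hz.
160 Hz mod fs = 48 Hz.
48 Hz > fs/2 = 28 Hz, folds to fs − 48 Hz = 8 Hz.
144 Hz mod fs = 32 Hz.
32 Hz > fs/2 = 28 Hz, folds to fs − 32 Hz = 24 Hz.
104 Hz mod fs = 48 Hz.
48 Hz > fs/2 = 28 Hz, folds to fs − 48 Hz = 8 Hz.
184 Hz mod fs = 16 Hz.
16 Hz ≤ fs/2 = 28 Hz, appears at 16 Hz.
12 Hz ≤ fs/2 = 28 Hz, passes unchanged.
104 Hz and 160 Hz both map to 8 Hz.

104 Hz, 160 Hz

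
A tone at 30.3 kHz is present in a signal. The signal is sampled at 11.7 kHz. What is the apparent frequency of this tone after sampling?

30.3 kHz mod fs = 6.9 kHz.
6.9 kHz > fs/2 = 5.85 kHz, folds to fs − 6.9 kHz = 4.8 kHz.

4.8 kHz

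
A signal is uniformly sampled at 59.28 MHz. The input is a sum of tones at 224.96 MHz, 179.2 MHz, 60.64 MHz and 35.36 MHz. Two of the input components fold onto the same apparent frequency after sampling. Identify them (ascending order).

fs/2 = 29.64 MHz.
224.96 MHz mod fs = 47.12 MHz.
47.12 MHz > fs/2 = 29.64 MHz, folds to fs − 47.12 MHz = 12.16 MHz.
179.2 MHz mod fs = 1.36 MHz.
1.36 MHz ≤ fs/2 = 29.64 MHz, appears at 1.36 MHz.
60.64 MHz mod fs = 1.36 MHz.
1.36 MHz ≤ fs/2 = 29.64 MHz, appears at 1.36 MHz.
35.36 MHz > fs/2 = 29.64 MHz, folds to fs − 35.36 MHz = 23.92 MHz.
60.64 MHz and 179.2 MHz both map to 1.36 MHz.

60.64 MHz, 179.2 MHz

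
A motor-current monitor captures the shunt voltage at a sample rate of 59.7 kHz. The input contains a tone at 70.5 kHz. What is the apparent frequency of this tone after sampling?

70.5 kHz mod fs = 10.8 kHz.
10.8 kHz ≤ fs/2 = 29.85 kHz, appears at 10.8 kHz.

10.8 kHz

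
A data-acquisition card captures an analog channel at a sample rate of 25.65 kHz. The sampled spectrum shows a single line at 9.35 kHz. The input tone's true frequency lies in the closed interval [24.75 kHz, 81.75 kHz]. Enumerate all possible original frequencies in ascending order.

Frequencies that alias to 9.35 kHz are k·fs ± 9.35 kHz for integer k ≥ 0.
k=0: 9.35 kHz.
k=1: 16.3 kHz, 35 kHz.
k=2: 41.95 kHz, 60.65 kHz.
k=3: 67.6 kHz, 86.3 kHz.
k=4: 93.25 kHz, 111.95 kHz.
Within [24.75 kHz, 81.75 kHz]: 35 kHz, 41.95 kHz, 60.65 kHz, 67.6 kHz.

35 kHz, 41.95 kHz, 60.65 kHz, 67.6 kHz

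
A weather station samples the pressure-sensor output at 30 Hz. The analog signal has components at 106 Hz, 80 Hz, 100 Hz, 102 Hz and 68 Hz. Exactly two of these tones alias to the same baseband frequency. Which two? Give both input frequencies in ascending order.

80 Hz, 100 Hz

fs/2 = 15 Hz.
106 Hz mod fs = 16 Hz.
16 Hz > fs/2 = 15 Hz, folds to fs − 16 Hz = 14 Hz.
80 Hz mod fs = 20 Hz.
20 Hz > fs/2 = 15 Hz, folds to fs − 20 Hz = 10 Hz.
100 Hz mod fs = 10 Hz.
10 Hz ≤ fs/2 = 15 Hz, appears at 10 Hz.
102 Hz mod fs = 12 Hz.
12 Hz ≤ fs/2 = 15 Hz, appears at 12 Hz.
68 Hz mod fs = 8 Hz.
8 Hz ≤ fs/2 = 15 Hz, appears at 8 Hz.
80 Hz and 100 Hz both map to 10 Hz.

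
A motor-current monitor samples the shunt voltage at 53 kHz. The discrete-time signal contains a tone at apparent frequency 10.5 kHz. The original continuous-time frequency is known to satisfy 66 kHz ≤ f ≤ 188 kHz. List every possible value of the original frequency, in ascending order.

95.5 kHz, 116.5 kHz, 148.5 kHz, 169.5 kHz

Frequencies that alias to 10.5 kHz are k·fs ± 10.5 kHz for integer k ≥ 0.
k=0: 10.5 kHz.
k=1: 42.5 kHz, 63.5 kHz.
k=2: 95.5 kHz, 116.5 kHz.
k=3: 148.5 kHz, 169.5 kHz.
k=4: 201.5 kHz, 222.5 kHz.
Within [66 kHz, 188 kHz]: 95.5 kHz, 116.5 kHz, 148.5 kHz, 169.5 kHz.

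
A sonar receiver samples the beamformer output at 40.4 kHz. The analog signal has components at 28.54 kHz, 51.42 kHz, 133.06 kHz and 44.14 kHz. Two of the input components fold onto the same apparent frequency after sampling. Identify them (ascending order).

fs/2 = 20.2 kHz.
28.54 kHz > fs/2 = 20.2 kHz, folds to fs − 28.54 kHz = 11.86 kHz.
51.42 kHz mod fs = 11.02 kHz.
11.02 kHz ≤ fs/2 = 20.2 kHz, appears at 11.02 kHz.
133.06 kHz mod fs = 11.86 kHz.
11.86 kHz ≤ fs/2 = 20.2 kHz, appears at 11.86 kHz.
44.14 kHz mod fs = 3.74 kHz.
3.74 kHz ≤ fs/2 = 20.2 kHz, appears at 3.74 kHz.
28.54 kHz and 133.06 kHz both map to 11.86 kHz.

28.54 kHz, 133.06 kHz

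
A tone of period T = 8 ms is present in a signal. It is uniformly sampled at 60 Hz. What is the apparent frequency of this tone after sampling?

5 Hz

T = 8 ms → f = 1/T = 125 Hz.
125 Hz mod fs = 5 Hz.
5 Hz ≤ fs/2 = 30 Hz, appears at 5 Hz.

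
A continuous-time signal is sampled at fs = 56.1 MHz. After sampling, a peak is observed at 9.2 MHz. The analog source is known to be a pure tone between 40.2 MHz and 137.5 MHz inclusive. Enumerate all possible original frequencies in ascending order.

Frequencies that alias to 9.2 MHz are k·fs ± 9.2 MHz for integer k ≥ 0.
k=0: 9.2 MHz.
k=1: 46.9 MHz, 65.3 MHz.
k=2: 103 MHz, 121.4 MHz.
k=3: 159.1 MHz, 177.5 MHz.
Within [40.2 MHz, 137.5 MHz]: 46.9 MHz, 65.3 MHz, 103 MHz, 121.4 MHz.

46.9 MHz, 65.3 MHz, 103 MHz, 121.4 MHz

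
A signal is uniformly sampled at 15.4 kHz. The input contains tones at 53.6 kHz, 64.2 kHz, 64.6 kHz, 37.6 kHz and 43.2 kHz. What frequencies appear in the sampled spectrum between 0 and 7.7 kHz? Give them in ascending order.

2.6 kHz, 3 kHz, 6.8 kHz, 7.4 kHz

fs/2 = 7.7 kHz.
53.6 kHz mod fs = 7.4 kHz.
7.4 kHz ≤ fs/2 = 7.7 kHz, appears at 7.4 kHz.
64.2 kHz mod fs = 2.6 kHz.
2.6 kHz ≤ fs/2 = 7.7 kHz, appears at 2.6 kHz.
64.6 kHz mod fs = 3 kHz.
3 kHz ≤ fs/2 = 7.7 kHz, appears at 3 kHz.
37.6 kHz mod fs = 6.8 kHz.
6.8 kHz ≤ fs/2 = 7.7 kHz, appears at 6.8 kHz.
43.2 kHz mod fs = 12.4 kHz.
12.4 kHz > fs/2 = 7.7 kHz, folds to fs − 12.4 kHz = 3 kHz.
Distinct values: {2.6 kHz, 3 kHz, 6.8 kHz, 7.4 kHz}.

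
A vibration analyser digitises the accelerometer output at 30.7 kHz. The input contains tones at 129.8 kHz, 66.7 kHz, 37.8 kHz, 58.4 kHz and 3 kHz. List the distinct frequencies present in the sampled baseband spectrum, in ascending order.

fs/2 = 15.35 kHz.
129.8 kHz mod fs = 7 kHz.
7 kHz ≤ fs/2 = 15.35 kHz, appears at 7 kHz.
66.7 kHz mod fs = 5.3 kHz.
5.3 kHz ≤ fs/2 = 15.35 kHz, appears at 5.3 kHz.
37.8 kHz mod fs = 7.1 kHz.
7.1 kHz ≤ fs/2 = 15.35 kHz, appears at 7.1 kHz.
58.4 kHz mod fs = 27.7 kHz.
27.7 kHz > fs/2 = 15.35 kHz, folds to fs − 27.7 kHz = 3 kHz.
3 kHz ≤ fs/2 = 15.35 kHz, passes unchanged.
Distinct values: {3 kHz, 5.3 kHz, 7 kHz, 7.1 kHz}.

3 kHz, 5.3 kHz, 7 kHz, 7.1 kHz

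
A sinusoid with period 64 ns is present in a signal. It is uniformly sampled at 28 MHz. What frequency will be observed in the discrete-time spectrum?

12.375 MHz

T = 64 ns → f = 1/T = 15.625 MHz.
15.625 MHz > fs/2 = 14 MHz, folds to fs − 15.625 MHz = 12.375 MHz.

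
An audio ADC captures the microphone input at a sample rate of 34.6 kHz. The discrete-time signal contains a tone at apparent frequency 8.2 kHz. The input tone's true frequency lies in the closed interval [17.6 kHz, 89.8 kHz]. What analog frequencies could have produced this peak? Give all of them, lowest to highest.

Frequencies that alias to 8.2 kHz are k·fs ± 8.2 kHz for integer k ≥ 0.
k=0: 8.2 kHz.
k=1: 26.4 kHz, 42.8 kHz.
k=2: 61 kHz, 77.4 kHz.
k=3: 95.6 kHz, 112 kHz.
Within [17.6 kHz, 89.8 kHz]: 26.4 kHz, 42.8 kHz, 61 kHz, 77.4 kHz.

26.4 kHz, 42.8 kHz, 61 kHz, 77.4 kHz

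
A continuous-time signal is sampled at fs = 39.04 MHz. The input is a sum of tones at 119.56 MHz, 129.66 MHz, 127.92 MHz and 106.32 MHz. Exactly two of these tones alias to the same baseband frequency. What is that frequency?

fs/2 = 19.52 MHz.
119.56 MHz mod fs = 2.44 MHz.
2.44 MHz ≤ fs/2 = 19.52 MHz, appears at 2.44 MHz.
129.66 MHz mod fs = 12.54 MHz.
12.54 MHz ≤ fs/2 = 19.52 MHz, appears at 12.54 MHz.
127.92 MHz mod fs = 10.8 MHz.
10.8 MHz ≤ fs/2 = 19.52 MHz, appears at 10.8 MHz.
106.32 MHz mod fs = 28.24 MHz.
28.24 MHz > fs/2 = 19.52 MHz, folds to fs − 28.24 MHz = 10.8 MHz.
106.32 MHz and 127.92 MHz both map to 10.8 MHz.

10.8 MHz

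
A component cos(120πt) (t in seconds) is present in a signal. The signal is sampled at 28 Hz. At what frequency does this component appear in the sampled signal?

ω = 120π rad/s → f = ω/(2π) = 60 Hz.
60 Hz mod fs = 4 Hz.
4 Hz ≤ fs/2 = 14 Hz, appears at 4 Hz.

4 Hz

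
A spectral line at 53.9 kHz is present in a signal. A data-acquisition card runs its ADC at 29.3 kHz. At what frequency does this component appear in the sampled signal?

4.7 kHz

53.9 kHz mod fs = 24.6 kHz.
24.6 kHz > fs/2 = 14.65 kHz, folds to fs − 24.6 kHz = 4.7 kHz.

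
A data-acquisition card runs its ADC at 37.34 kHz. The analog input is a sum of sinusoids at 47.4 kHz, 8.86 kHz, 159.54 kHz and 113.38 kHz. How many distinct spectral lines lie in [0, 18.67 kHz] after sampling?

4

fs/2 = 18.67 kHz.
47.4 kHz mod fs = 10.06 kHz.
10.06 kHz ≤ fs/2 = 18.67 kHz, appears at 10.06 kHz.
8.86 kHz ≤ fs/2 = 18.67 kHz, passes unchanged.
159.54 kHz mod fs = 10.18 kHz.
10.18 kHz ≤ fs/2 = 18.67 kHz, appears at 10.18 kHz.
113.38 kHz mod fs = 1.36 kHz.
1.36 kHz ≤ fs/2 = 18.67 kHz, appears at 1.36 kHz.
Distinct values: {1.36 kHz, 8.86 kHz, 10.06 kHz, 10.18 kHz} → 4.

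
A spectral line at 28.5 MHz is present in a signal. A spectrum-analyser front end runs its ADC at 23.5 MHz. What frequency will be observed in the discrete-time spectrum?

28.5 MHz mod fs = 5 MHz.
5 MHz ≤ fs/2 = 11.75 MHz, appears at 5 MHz.

5 MHz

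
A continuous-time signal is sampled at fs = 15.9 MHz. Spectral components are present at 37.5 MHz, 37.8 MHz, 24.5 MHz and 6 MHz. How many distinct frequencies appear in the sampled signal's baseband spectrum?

fs/2 = 7.95 MHz.
37.5 MHz mod fs = 5.7 MHz.
5.7 MHz ≤ fs/2 = 7.95 MHz, appears at 5.7 MHz.
37.8 MHz mod fs = 6 MHz.
6 MHz ≤ fs/2 = 7.95 MHz, appears at 6 MHz.
24.5 MHz mod fs = 8.6 MHz.
8.6 MHz > fs/2 = 7.95 MHz, folds to fs − 8.6 MHz = 7.3 MHz.
6 MHz ≤ fs/2 = 7.95 MHz, passes unchanged.
Distinct values: {5.7 MHz, 6 MHz, 7.3 MHz} → 3.

3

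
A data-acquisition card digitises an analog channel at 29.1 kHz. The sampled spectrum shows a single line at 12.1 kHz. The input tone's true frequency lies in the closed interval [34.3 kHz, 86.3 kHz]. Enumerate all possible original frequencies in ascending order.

Frequencies that alias to 12.1 kHz are k·fs ± 12.1 kHz for integer k ≥ 0.
k=0: 12.1 kHz.
k=1: 17 kHz, 41.2 kHz.
k=2: 46.1 kHz, 70.3 kHz.
k=3: 75.2 kHz, 99.4 kHz.
k=4: 104.3 kHz, 128.5 kHz.
Within [34.3 kHz, 86.3 kHz]: 41.2 kHz, 46.1 kHz, 70.3 kHz, 75.2 kHz.

41.2 kHz, 46.1 kHz, 70.3 kHz, 75.2 kHz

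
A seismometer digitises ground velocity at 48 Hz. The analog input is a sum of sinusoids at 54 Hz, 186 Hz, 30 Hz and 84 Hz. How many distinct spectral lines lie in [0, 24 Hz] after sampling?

3

fs/2 = 24 Hz.
54 Hz mod fs = 6 Hz.
6 Hz ≤ fs/2 = 24 Hz, appears at 6 Hz.
186 Hz mod fs = 42 Hz.
42 Hz > fs/2 = 24 Hz, folds to fs − 42 Hz = 6 Hz.
30 Hz > fs/2 = 24 Hz, folds to fs − 30 Hz = 18 Hz.
84 Hz mod fs = 36 Hz.
36 Hz > fs/2 = 24 Hz, folds to fs − 36 Hz = 12 Hz.
Distinct values: {6 Hz, 12 Hz, 18 Hz} → 3.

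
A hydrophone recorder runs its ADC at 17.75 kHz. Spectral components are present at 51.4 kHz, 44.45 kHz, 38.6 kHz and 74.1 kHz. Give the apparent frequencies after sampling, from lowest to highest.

1.85 kHz, 3.1 kHz, 8.8 kHz

fs/2 = 8.875 kHz.
51.4 kHz mod fs = 15.9 kHz.
15.9 kHz > fs/2 = 8.875 kHz, folds to fs − 15.9 kHz = 1.85 kHz.
44.45 kHz mod fs = 8.95 kHz.
8.95 kHz > fs/2 = 8.875 kHz, folds to fs − 8.95 kHz = 8.8 kHz.
38.6 kHz mod fs = 3.1 kHz.
3.1 kHz ≤ fs/2 = 8.875 kHz, appears at 3.1 kHz.
74.1 kHz mod fs = 3.1 kHz.
3.1 kHz ≤ fs/2 = 8.875 kHz, appears at 3.1 kHz.
Distinct values: {1.85 kHz, 3.1 kHz, 8.8 kHz}.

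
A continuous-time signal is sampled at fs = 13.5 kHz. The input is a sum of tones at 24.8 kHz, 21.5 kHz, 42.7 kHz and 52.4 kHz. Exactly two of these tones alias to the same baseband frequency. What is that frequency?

2.2 kHz

fs/2 = 6.75 kHz.
24.8 kHz mod fs = 11.3 kHz.
11.3 kHz > fs/2 = 6.75 kHz, folds to fs − 11.3 kHz = 2.2 kHz.
21.5 kHz mod fs = 8 kHz.
8 kHz > fs/2 = 6.75 kHz, folds to fs − 8 kHz = 5.5 kHz.
42.7 kHz mod fs = 2.2 kHz.
2.2 kHz ≤ fs/2 = 6.75 kHz, appears at 2.2 kHz.
52.4 kHz mod fs = 11.9 kHz.
11.9 kHz > fs/2 = 6.75 kHz, folds to fs − 11.9 kHz = 1.6 kHz.
24.8 kHz and 42.7 kHz both map to 2.2 kHz.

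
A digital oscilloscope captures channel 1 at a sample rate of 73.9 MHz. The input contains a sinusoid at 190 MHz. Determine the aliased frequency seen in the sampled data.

31.7 MHz

190 MHz mod fs = 42.2 MHz.
42.2 MHz > fs/2 = 36.95 MHz, folds to fs − 42.2 MHz = 31.7 MHz.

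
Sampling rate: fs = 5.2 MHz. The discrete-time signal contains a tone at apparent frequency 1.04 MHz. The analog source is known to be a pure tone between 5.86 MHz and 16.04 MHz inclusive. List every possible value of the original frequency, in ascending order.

6.24 MHz, 9.36 MHz, 11.44 MHz, 14.56 MHz

Frequencies that alias to 1.04 MHz are k·fs ± 1.04 MHz for integer k ≥ 0.
k=0: 1.04 MHz.
k=1: 4.16 MHz, 6.24 MHz.
k=2: 9.36 MHz, 11.44 MHz.
k=3: 14.56 MHz, 16.64 MHz.
k=4: 19.76 MHz, 21.84 MHz.
Within [5.86 MHz, 16.04 MHz]: 6.24 MHz, 9.36 MHz, 11.44 MHz, 14.56 MHz.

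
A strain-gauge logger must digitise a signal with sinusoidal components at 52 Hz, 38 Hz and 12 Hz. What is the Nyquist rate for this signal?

Highest-frequency component: 52 Hz.
Nyquist rate = 2 × 52 Hz = 104 Hz.

104 Hz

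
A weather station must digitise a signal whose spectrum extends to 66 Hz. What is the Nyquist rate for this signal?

132 Hz

Nyquist rate = 2 × 66 Hz = 132 Hz.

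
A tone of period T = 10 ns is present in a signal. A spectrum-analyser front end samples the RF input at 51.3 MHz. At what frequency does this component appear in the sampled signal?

2.6 MHz

T = 10 ns → f = 1/T = 100 MHz.
100 MHz mod fs = 48.7 MHz.
48.7 MHz > fs/2 = 25.65 MHz, folds to fs − 48.7 MHz = 2.6 MHz.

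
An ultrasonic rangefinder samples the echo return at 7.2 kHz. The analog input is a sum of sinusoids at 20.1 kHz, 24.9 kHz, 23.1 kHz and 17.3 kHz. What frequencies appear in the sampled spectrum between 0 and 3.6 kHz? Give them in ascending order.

fs/2 = 3.6 kHz.
20.1 kHz mod fs = 5.7 kHz.
5.7 kHz > fs/2 = 3.6 kHz, folds to fs − 5.7 kHz = 1.5 kHz.
24.9 kHz mod fs = 3.3 kHz.
3.3 kHz ≤ fs/2 = 3.6 kHz, appears at 3.3 kHz.
23.1 kHz mod fs = 1.5 kHz.
1.5 kHz ≤ fs/2 = 3.6 kHz, appears at 1.5 kHz.
17.3 kHz mod fs = 2.9 kHz.
2.9 kHz ≤ fs/2 = 3.6 kHz, appears at 2.9 kHz.
Distinct values: {1.5 kHz, 2.9 kHz, 3.3 kHz}.

1.5 kHz, 2.9 kHz, 3.3 kHz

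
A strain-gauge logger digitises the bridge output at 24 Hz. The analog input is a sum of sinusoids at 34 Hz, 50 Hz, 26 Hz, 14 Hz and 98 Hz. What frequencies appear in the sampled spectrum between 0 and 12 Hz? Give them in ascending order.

fs/2 = 12 Hz.
34 Hz mod fs = 10 Hz.
10 Hz ≤ fs/2 = 12 Hz, appears at 10 Hz.
50 Hz mod fs = 2 Hz.
2 Hz ≤ fs/2 = 12 Hz, appears at 2 Hz.
26 Hz mod fs = 2 Hz.
2 Hz ≤ fs/2 = 12 Hz, appears at 2 Hz.
14 Hz > fs/2 = 12 Hz, folds to fs − 14 Hz = 10 Hz.
98 Hz mod fs = 2 Hz.
2 Hz ≤ fs/2 = 12 Hz, appears at 2 Hz.
Distinct values: {2 Hz, 10 Hz}.

2 Hz, 10 Hz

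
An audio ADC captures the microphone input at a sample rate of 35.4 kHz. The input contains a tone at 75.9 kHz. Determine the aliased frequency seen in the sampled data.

5.1 kHz

75.9 kHz mod fs = 5.1 kHz.
5.1 kHz ≤ fs/2 = 17.7 kHz, appears at 5.1 kHz.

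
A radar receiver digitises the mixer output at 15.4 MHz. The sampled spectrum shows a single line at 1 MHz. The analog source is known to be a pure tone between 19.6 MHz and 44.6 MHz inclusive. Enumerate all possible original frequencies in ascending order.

29.8 MHz, 31.8 MHz

Frequencies that alias to 1 MHz are k·fs ± 1 MHz for integer k ≥ 0.
k=0: 1 MHz.
k=1: 14.4 MHz, 16.4 MHz.
k=2: 29.8 MHz, 31.8 MHz.
k=3: 45.2 MHz, 47.2 MHz.
Within [19.6 MHz, 44.6 MHz]: 29.8 MHz, 31.8 MHz.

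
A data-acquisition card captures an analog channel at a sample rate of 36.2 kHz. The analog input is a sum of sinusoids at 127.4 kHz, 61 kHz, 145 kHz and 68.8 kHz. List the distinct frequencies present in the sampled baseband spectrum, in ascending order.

0.2 kHz, 3.6 kHz, 11.4 kHz, 17.4 kHz

fs/2 = 18.1 kHz.
127.4 kHz mod fs = 18.8 kHz.
18.8 kHz > fs/2 = 18.1 kHz, folds to fs − 18.8 kHz = 17.4 kHz.
61 kHz mod fs = 24.8 kHz.
24.8 kHz > fs/2 = 18.1 kHz, folds to fs − 24.8 kHz = 11.4 kHz.
145 kHz mod fs = 0.2 kHz.
0.2 kHz ≤ fs/2 = 18.1 kHz, appears at 0.2 kHz.
68.8 kHz mod fs = 32.6 kHz.
32.6 kHz > fs/2 = 18.1 kHz, folds to fs − 32.6 kHz = 3.6 kHz.
Distinct values: {0.2 kHz, 3.6 kHz, 11.4 kHz, 17.4 kHz}.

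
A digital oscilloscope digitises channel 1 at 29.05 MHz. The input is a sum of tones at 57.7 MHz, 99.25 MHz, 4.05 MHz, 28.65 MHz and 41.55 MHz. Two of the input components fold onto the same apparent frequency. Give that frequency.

fs/2 = 14.525 MHz.
57.7 MHz mod fs = 28.65 MHz.
28.65 MHz > fs/2 = 14.525 MHz, folds to fs − 28.65 MHz = 0.4 MHz.
99.25 MHz mod fs = 12.1 MHz.
12.1 MHz ≤ fs/2 = 14.525 MHz, appears at 12.1 MHz.
4.05 MHz ≤ fs/2 = 14.525 MHz, passes unchanged.
28.65 MHz > fs/2 = 14.525 MHz, folds to fs − 28.65 MHz = 0.4 MHz.
41.55 MHz mod fs = 12.5 MHz.
12.5 MHz ≤ fs/2 = 14.525 MHz, appears at 12.5 MHz.
28.65 MHz and 57.7 MHz both map to 0.4 MHz.

0.4 MHz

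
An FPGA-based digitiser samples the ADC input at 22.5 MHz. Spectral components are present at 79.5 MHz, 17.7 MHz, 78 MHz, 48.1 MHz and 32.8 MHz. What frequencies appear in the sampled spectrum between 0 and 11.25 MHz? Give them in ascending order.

fs/2 = 11.25 MHz.
79.5 MHz mod fs = 12 MHz.
12 MHz > fs/2 = 11.25 MHz, folds to fs − 12 MHz = 10.5 MHz.
17.7 MHz > fs/2 = 11.25 MHz, folds to fs − 17.7 MHz = 4.8 MHz.
78 MHz mod fs = 10.5 MHz.
10.5 MHz ≤ fs/2 = 11.25 MHz, appears at 10.5 MHz.
48.1 MHz mod fs = 3.1 MHz.
3.1 MHz ≤ fs/2 = 11.25 MHz, appears at 3.1 MHz.
32.8 MHz mod fs = 10.3 MHz.
10.3 MHz ≤ fs/2 = 11.25 MHz, appears at 10.3 MHz.
Distinct values: {3.1 MHz, 4.8 MHz, 10.3 MHz, 10.5 MHz}.

3.1 MHz, 4.8 MHz, 10.3 MHz, 10.5 MHz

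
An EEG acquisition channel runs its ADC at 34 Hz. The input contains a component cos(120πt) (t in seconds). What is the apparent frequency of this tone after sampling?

8 Hz

ω = 120π rad/s → f = ω/(2π) = 60 Hz.
60 Hz mod fs = 26 Hz.
26 Hz > fs/2 = 17 Hz, folds to fs − 26 Hz = 8 Hz.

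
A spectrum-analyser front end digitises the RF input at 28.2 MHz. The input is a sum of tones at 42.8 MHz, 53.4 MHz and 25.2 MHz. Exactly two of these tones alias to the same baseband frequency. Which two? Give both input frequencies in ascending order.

25.2 MHz, 53.4 MHz

fs/2 = 14.1 MHz.
42.8 MHz mod fs = 14.6 MHz.
14.6 MHz > fs/2 = 14.1 MHz, folds to fs − 14.6 MHz = 13.6 MHz.
53.4 MHz mod fs = 25.2 MHz.
25.2 MHz > fs/2 = 14.1 MHz, folds to fs − 25.2 MHz = 3 MHz.
25.2 MHz > fs/2 = 14.1 MHz, folds to fs − 25.2 MHz = 3 MHz.
25.2 MHz and 53.4 MHz both map to 3 MHz.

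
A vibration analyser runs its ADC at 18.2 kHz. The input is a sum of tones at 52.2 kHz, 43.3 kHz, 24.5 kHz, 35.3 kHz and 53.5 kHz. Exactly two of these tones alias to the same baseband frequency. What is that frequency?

fs/2 = 9.1 kHz.
52.2 kHz mod fs = 15.8 kHz.
15.8 kHz > fs/2 = 9.1 kHz, folds to fs − 15.8 kHz = 2.4 kHz.
43.3 kHz mod fs = 6.9 kHz.
6.9 kHz ≤ fs/2 = 9.1 kHz, appears at 6.9 kHz.
24.5 kHz mod fs = 6.3 kHz.
6.3 kHz ≤ fs/2 = 9.1 kHz, appears at 6.3 kHz.
35.3 kHz mod fs = 17.1 kHz.
17.1 kHz > fs/2 = 9.1 kHz, folds to fs − 17.1 kHz = 1.1 kHz.
53.5 kHz mod fs = 17.1 kHz.
17.1 kHz > fs/2 = 9.1 kHz, folds to fs − 17.1 kHz = 1.1 kHz.
35.3 kHz and 53.5 kHz both map to 1.1 kHz.

1.1 kHz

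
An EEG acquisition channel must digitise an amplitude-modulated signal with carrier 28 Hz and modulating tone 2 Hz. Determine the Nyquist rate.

60 Hz

AM sidebands sit at fc ± fm = 26 Hz and 30 Hz.
Highest-frequency component: 30 Hz.
Nyquist rate = 2 × 30 Hz = 60 Hz.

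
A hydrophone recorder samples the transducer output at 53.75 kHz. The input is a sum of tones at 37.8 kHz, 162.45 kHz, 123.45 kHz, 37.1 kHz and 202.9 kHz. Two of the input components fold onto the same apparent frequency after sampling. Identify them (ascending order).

37.8 kHz, 123.45 kHz

fs/2 = 26.875 kHz.
37.8 kHz > fs/2 = 26.875 kHz, folds to fs − 37.8 kHz = 15.95 kHz.
162.45 kHz mod fs = 1.2 kHz.
1.2 kHz ≤ fs/2 = 26.875 kHz, appears at 1.2 kHz.
123.45 kHz mod fs = 15.95 kHz.
15.95 kHz ≤ fs/2 = 26.875 kHz, appears at 15.95 kHz.
37.1 kHz > fs/2 = 26.875 kHz, folds to fs − 37.1 kHz = 16.65 kHz.
202.9 kHz mod fs = 41.65 kHz.
41.65 kHz > fs/2 = 26.875 kHz, folds to fs − 41.65 kHz = 12.1 kHz.
37.8 kHz and 123.45 kHz both map to 15.95 kHz.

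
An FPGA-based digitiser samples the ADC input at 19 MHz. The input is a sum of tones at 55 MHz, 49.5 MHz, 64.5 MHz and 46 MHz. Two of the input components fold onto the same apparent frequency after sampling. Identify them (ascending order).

fs/2 = 9.5 MHz.
55 MHz mod fs = 17 MHz.
17 MHz > fs/2 = 9.5 MHz, folds to fs − 17 MHz = 2 MHz.
49.5 MHz mod fs = 11.5 MHz.
11.5 MHz > fs/2 = 9.5 MHz, folds to fs − 11.5 MHz = 7.5 MHz.
64.5 MHz mod fs = 7.5 MHz.
7.5 MHz ≤ fs/2 = 9.5 MHz, appears at 7.5 MHz.
46 MHz mod fs = 8 MHz.
8 MHz ≤ fs/2 = 9.5 MHz, appears at 8 MHz.
49.5 MHz and 64.5 MHz both map to 7.5 MHz.

49.5 MHz, 64.5 MHz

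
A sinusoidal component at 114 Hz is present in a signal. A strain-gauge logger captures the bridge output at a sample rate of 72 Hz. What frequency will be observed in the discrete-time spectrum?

30 Hz

114 Hz mod fs = 42 Hz.
42 Hz > fs/2 = 36 Hz, folds to fs − 42 Hz = 30 Hz.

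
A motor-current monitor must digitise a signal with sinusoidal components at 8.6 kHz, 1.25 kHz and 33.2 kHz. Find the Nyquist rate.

Highest-frequency component: 33.2 kHz.
Nyquist rate = 2 × 33.2 kHz = 66.4 kHz.

66.4 kHz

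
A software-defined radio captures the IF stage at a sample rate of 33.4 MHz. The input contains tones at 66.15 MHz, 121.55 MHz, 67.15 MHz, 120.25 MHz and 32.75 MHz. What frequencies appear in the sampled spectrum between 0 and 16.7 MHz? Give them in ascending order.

fs/2 = 16.7 MHz.
66.15 MHz mod fs = 32.75 MHz.
32.75 MHz > fs/2 = 16.7 MHz, folds to fs − 32.75 MHz = 0.65 MHz.
121.55 MHz mod fs = 21.35 MHz.
21.35 MHz > fs/2 = 16.7 MHz, folds to fs − 21.35 MHz = 12.05 MHz.
67.15 MHz mod fs = 0.35 MHz.
0.35 MHz ≤ fs/2 = 16.7 MHz, appears at 0.35 MHz.
120.25 MHz mod fs = 20.05 MHz.
20.05 MHz > fs/2 = 16.7 MHz, folds to fs − 20.05 MHz = 13.35 MHz.
32.75 MHz > fs/2 = 16.7 MHz, folds to fs − 32.75 MHz = 0.65 MHz.
Distinct values: {0.35 MHz, 0.65 MHz, 12.05 MHz, 13.35 MHz}.

0.35 MHz, 0.65 MHz, 12.05 MHz, 13.35 MHz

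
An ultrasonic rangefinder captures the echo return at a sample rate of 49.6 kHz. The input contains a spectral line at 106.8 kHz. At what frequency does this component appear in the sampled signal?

106.8 kHz mod fs = 7.6 kHz.
7.6 kHz ≤ fs/2 = 24.8 kHz, appears at 7.6 kHz.

7.6 kHz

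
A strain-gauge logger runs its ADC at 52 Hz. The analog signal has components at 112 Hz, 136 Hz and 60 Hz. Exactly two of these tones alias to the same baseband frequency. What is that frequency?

fs/2 = 26 Hz.
112 Hz mod fs = 8 Hz.
8 Hz ≤ fs/2 = 26 Hz, appears at 8 Hz.
136 Hz mod fs = 32 Hz.
32 Hz > fs/2 = 26 Hz, folds to fs − 32 Hz = 20 Hz.
60 Hz mod fs = 8 Hz.
8 Hz ≤ fs/2 = 26 Hz, appears at 8 Hz.
60 Hz and 112 Hz both map to 8 Hz.

8 Hz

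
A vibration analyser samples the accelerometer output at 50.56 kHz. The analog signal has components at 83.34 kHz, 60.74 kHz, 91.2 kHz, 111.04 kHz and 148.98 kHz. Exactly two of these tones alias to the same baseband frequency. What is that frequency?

fs/2 = 25.28 kHz.
83.34 kHz mod fs = 32.78 kHz.
32.78 kHz > fs/2 = 25.28 kHz, folds to fs − 32.78 kHz = 17.78 kHz.
60.74 kHz mod fs = 10.18 kHz.
10.18 kHz ≤ fs/2 = 25.28 kHz, appears at 10.18 kHz.
91.2 kHz mod fs = 40.64 kHz.
40.64 kHz > fs/2 = 25.28 kHz, folds to fs − 40.64 kHz = 9.92 kHz.
111.04 kHz mod fs = 9.92 kHz.
9.92 kHz ≤ fs/2 = 25.28 kHz, appears at 9.92 kHz.
148.98 kHz mod fs = 47.86 kHz.
47.86 kHz > fs/2 = 25.28 kHz, folds to fs − 47.86 kHz = 2.7 kHz.
91.2 kHz and 111.04 kHz both map to 9.92 kHz.

9.92 kHz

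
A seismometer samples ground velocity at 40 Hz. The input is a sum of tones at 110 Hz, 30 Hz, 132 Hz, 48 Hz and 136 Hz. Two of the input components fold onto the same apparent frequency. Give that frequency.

10 Hz

fs/2 = 20 Hz.
110 Hz mod fs = 30 Hz.
30 Hz > fs/2 = 20 Hz, folds to fs − 30 Hz = 10 Hz.
30 Hz > fs/2 = 20 Hz, folds to fs − 30 Hz = 10 Hz.
132 Hz mod fs = 12 Hz.
12 Hz ≤ fs/2 = 20 Hz, appears at 12 Hz.
48 Hz mod fs = 8 Hz.
8 Hz ≤ fs/2 = 20 Hz, appears at 8 Hz.
136 Hz mod fs = 16 Hz.
16 Hz ≤ fs/2 = 20 Hz, appears at 16 Hz.
30 Hz and 110 Hz both map to 10 Hz.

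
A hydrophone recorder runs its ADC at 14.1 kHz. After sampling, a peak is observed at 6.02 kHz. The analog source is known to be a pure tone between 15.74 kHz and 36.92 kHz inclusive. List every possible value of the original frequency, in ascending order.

Frequencies that alias to 6.02 kHz are k·fs ± 6.02 kHz for integer k ≥ 0.
k=0: 6.02 kHz.
k=1: 8.08 kHz, 20.12 kHz.
k=2: 22.18 kHz, 34.22 kHz.
k=3: 36.28 kHz, 48.32 kHz.
k=4: 50.38 kHz, 62.42 kHz.
Within [15.74 kHz, 36.92 kHz]: 20.12 kHz, 22.18 kHz, 34.22 kHz, 36.28 kHz.

20.12 kHz, 22.18 kHz, 34.22 kHz, 36.28 kHz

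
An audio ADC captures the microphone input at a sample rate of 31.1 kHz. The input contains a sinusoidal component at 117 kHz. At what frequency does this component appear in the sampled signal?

7.4 kHz

117 kHz mod fs = 23.7 kHz.
23.7 kHz > fs/2 = 15.55 kHz, folds to fs − 23.7 kHz = 7.4 kHz.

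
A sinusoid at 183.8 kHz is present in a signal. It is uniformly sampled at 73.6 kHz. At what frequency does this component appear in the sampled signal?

36.6 kHz

183.8 kHz mod fs = 36.6 kHz.
36.6 kHz ≤ fs/2 = 36.8 kHz, appears at 36.6 kHz.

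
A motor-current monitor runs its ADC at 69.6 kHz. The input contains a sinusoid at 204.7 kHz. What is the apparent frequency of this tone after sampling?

4.1 kHz

204.7 kHz mod fs = 65.5 kHz.
65.5 kHz > fs/2 = 34.8 kHz, folds to fs − 65.5 kHz = 4.1 kHz.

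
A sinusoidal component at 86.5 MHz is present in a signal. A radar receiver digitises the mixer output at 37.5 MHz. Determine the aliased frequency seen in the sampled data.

86.5 MHz mod fs = 11.5 MHz.
11.5 MHz ≤ fs/2 = 18.75 MHz, appears at 11.5 MHz.

11.5 MHz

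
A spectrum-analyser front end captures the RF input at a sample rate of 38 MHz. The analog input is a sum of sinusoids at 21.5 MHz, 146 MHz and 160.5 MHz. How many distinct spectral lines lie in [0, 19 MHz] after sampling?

3

fs/2 = 19 MHz.
21.5 MHz > fs/2 = 19 MHz, folds to fs − 21.5 MHz = 16.5 MHz.
146 MHz mod fs = 32 MHz.
32 MHz > fs/2 = 19 MHz, folds to fs − 32 MHz = 6 MHz.
160.5 MHz mod fs = 8.5 MHz.
8.5 MHz ≤ fs/2 = 19 MHz, appears at 8.5 MHz.
Distinct values: {6 MHz, 8.5 MHz, 16.5 MHz} → 3.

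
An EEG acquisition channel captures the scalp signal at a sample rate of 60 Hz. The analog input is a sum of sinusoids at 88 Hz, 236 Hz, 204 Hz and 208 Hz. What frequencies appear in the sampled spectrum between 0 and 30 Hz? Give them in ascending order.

fs/2 = 30 Hz.
88 Hz mod fs = 28 Hz.
28 Hz ≤ fs/2 = 30 Hz, appears at 28 Hz.
236 Hz mod fs = 56 Hz.
56 Hz > fs/2 = 30 Hz, folds to fs − 56 Hz = 4 Hz.
204 Hz mod fs = 24 Hz.
24 Hz ≤ fs/2 = 30 Hz, appears at 24 Hz.
208 Hz mod fs = 28 Hz.
28 Hz ≤ fs/2 = 30 Hz, appears at 28 Hz.
Distinct values: {4 Hz, 24 Hz, 28 Hz}.

4 Hz, 24 Hz, 28 Hz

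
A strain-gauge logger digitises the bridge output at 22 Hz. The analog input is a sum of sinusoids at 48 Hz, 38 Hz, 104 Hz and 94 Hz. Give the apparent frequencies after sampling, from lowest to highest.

fs/2 = 11 Hz.
48 Hz mod fs = 4 Hz.
4 Hz ≤ fs/2 = 11 Hz, appears at 4 Hz.
38 Hz mod fs = 16 Hz.
16 Hz > fs/2 = 11 Hz, folds to fs − 16 Hz = 6 Hz.
104 Hz mod fs = 16 Hz.
16 Hz > fs/2 = 11 Hz, folds to fs − 16 Hz = 6 Hz.
94 Hz mod fs = 6 Hz.
6 Hz ≤ fs/2 = 11 Hz, appears at 6 Hz.
Distinct values: {4 Hz, 6 Hz}.

4 Hz, 6 Hz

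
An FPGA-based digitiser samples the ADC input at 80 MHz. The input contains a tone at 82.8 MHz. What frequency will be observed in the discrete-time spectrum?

82.8 MHz mod fs = 2.8 MHz.
2.8 MHz ≤ fs/2 = 40 MHz, appears at 2.8 MHz.

2.8 MHz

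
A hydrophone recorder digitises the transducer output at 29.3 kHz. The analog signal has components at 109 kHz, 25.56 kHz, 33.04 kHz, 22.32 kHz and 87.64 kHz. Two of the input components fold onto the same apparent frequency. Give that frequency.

3.74 kHz

fs/2 = 14.65 kHz.
109 kHz mod fs = 21.1 kHz.
21.1 kHz > fs/2 = 14.65 kHz, folds to fs − 21.1 kHz = 8.2 kHz.
25.56 kHz > fs/2 = 14.65 kHz, folds to fs − 25.56 kHz = 3.74 kHz.
33.04 kHz mod fs = 3.74 kHz.
3.74 kHz ≤ fs/2 = 14.65 kHz, appears at 3.74 kHz.
22.32 kHz > fs/2 = 14.65 kHz, folds to fs − 22.32 kHz = 6.98 kHz.
87.64 kHz mod fs = 29.04 kHz.
29.04 kHz > fs/2 = 14.65 kHz, folds to fs − 29.04 kHz = 0.26 kHz.
25.56 kHz and 33.04 kHz both map to 3.74 kHz.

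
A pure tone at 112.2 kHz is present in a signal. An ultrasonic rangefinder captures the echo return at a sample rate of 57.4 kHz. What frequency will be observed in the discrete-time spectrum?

112.2 kHz mod fs = 54.8 kHz.
54.8 kHz > fs/2 = 28.7 kHz, folds to fs − 54.8 kHz = 2.6 kHz.

2.6 kHz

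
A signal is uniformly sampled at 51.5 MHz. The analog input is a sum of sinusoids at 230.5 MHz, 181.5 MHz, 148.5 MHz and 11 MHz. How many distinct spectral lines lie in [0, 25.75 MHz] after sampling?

3

fs/2 = 25.75 MHz.
230.5 MHz mod fs = 24.5 MHz.
24.5 MHz ≤ fs/2 = 25.75 MHz, appears at 24.5 MHz.
181.5 MHz mod fs = 27 MHz.
27 MHz > fs/2 = 25.75 MHz, folds to fs − 27 MHz = 24.5 MHz.
148.5 MHz mod fs = 45.5 MHz.
45.5 MHz > fs/2 = 25.75 MHz, folds to fs − 45.5 MHz = 6 MHz.
11 MHz ≤ fs/2 = 25.75 MHz, passes unchanged.
Distinct values: {6 MHz, 11 MHz, 24.5 MHz} → 3.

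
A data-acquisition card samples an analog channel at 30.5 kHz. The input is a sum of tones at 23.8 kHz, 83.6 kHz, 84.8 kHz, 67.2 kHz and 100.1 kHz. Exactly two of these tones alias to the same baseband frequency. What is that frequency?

fs/2 = 15.25 kHz.
23.8 kHz > fs/2 = 15.25 kHz, folds to fs − 23.8 kHz = 6.7 kHz.
83.6 kHz mod fs = 22.6 kHz.
22.6 kHz > fs/2 = 15.25 kHz, folds to fs − 22.6 kHz = 7.9 kHz.
84.8 kHz mod fs = 23.8 kHz.
23.8 kHz > fs/2 = 15.25 kHz, folds to fs − 23.8 kHz = 6.7 kHz.
67.2 kHz mod fs = 6.2 kHz.
6.2 kHz ≤ fs/2 = 15.25 kHz, appears at 6.2 kHz.
100.1 kHz mod fs = 8.6 kHz.
8.6 kHz ≤ fs/2 = 15.25 kHz, appears at 8.6 kHz.
23.8 kHz and 84.8 kHz both map to 6.7 kHz.

6.7 kHz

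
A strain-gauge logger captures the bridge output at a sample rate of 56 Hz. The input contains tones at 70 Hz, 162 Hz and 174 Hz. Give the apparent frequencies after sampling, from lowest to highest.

6 Hz, 14 Hz

fs/2 = 28 Hz.
70 Hz mod fs = 14 Hz.
14 Hz ≤ fs/2 = 28 Hz, appears at 14 Hz.
162 Hz mod fs = 50 Hz.
50 Hz > fs/2 = 28 Hz, folds to fs − 50 Hz = 6 Hz.
174 Hz mod fs = 6 Hz.
6 Hz ≤ fs/2 = 28 Hz, appears at 6 Hz.
Distinct values: {6 Hz, 14 Hz}.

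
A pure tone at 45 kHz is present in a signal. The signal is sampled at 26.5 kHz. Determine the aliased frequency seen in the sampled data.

45 kHz mod fs = 18.5 kHz.
18.5 kHz > fs/2 = 13.25 kHz, folds to fs − 18.5 kHz = 8 kHz.

8 kHz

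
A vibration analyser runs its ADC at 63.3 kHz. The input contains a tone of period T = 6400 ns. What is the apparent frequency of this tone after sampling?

29.65 kHz

T = 6400 ns → f = 1/T = 156.25 kHz.
156.25 kHz mod fs = 29.65 kHz.
29.65 kHz ≤ fs/2 = 31.65 kHz, appears at 29.65 kHz.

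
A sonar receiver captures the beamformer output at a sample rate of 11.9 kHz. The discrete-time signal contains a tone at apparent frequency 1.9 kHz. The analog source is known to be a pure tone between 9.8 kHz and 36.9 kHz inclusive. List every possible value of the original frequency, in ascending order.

10 kHz, 13.8 kHz, 21.9 kHz, 25.7 kHz, 33.8 kHz

Frequencies that alias to 1.9 kHz are k·fs ± 1.9 kHz for integer k ≥ 0.
k=0: 1.9 kHz.
k=1: 10 kHz, 13.8 kHz.
k=2: 21.9 kHz, 25.7 kHz.
k=3: 33.8 kHz, 37.6 kHz.
k=4: 45.7 kHz, 49.5 kHz.
Within [9.8 kHz, 36.9 kHz]: 10 kHz, 13.8 kHz, 21.9 kHz, 25.7 kHz, 33.8 kHz.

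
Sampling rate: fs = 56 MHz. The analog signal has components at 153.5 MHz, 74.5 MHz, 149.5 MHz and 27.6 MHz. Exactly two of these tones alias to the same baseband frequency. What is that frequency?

18.5 MHz

fs/2 = 28 MHz.
153.5 MHz mod fs = 41.5 MHz.
41.5 MHz > fs/2 = 28 MHz, folds to fs − 41.5 MHz = 14.5 MHz.
74.5 MHz mod fs = 18.5 MHz.
18.5 MHz ≤ fs/2 = 28 MHz, appears at 18.5 MHz.
149.5 MHz mod fs = 37.5 MHz.
37.5 MHz > fs/2 = 28 MHz, folds to fs − 37.5 MHz = 18.5 MHz.
27.6 MHz ≤ fs/2 = 28 MHz, passes unchanged.
74.5 MHz and 149.5 MHz both map to 18.5 MHz.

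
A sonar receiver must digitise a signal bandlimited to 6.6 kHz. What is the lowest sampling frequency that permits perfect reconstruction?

13.2 kHz

Nyquist rate = 2 × 6.6 kHz = 13.2 kHz.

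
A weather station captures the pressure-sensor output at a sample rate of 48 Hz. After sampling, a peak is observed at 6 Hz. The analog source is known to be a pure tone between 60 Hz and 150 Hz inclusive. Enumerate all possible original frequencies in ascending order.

90 Hz, 102 Hz, 138 Hz, 150 Hz

Frequencies that alias to 6 Hz are k·fs ± 6 Hz for integer k ≥ 0.
k=0: 6 Hz.
k=1: 42 Hz, 54 Hz.
k=2: 90 Hz, 102 Hz.
k=3: 138 Hz, 150 Hz.
k=4: 186 Hz, 198 Hz.
Within [60 Hz, 150 Hz]: 90 Hz, 102 Hz, 138 Hz, 150 Hz.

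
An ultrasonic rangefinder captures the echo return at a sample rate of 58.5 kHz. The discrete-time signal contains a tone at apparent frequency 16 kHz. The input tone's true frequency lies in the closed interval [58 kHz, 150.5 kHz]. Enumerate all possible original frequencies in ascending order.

74.5 kHz, 101 kHz, 133 kHz

Frequencies that alias to 16 kHz are k·fs ± 16 kHz for integer k ≥ 0.
k=0: 16 kHz.
k=1: 42.5 kHz, 74.5 kHz.
k=2: 101 kHz, 133 kHz.
k=3: 159.5 kHz, 191.5 kHz.
Within [58 kHz, 150.5 kHz]: 74.5 kHz, 101 kHz, 133 kHz.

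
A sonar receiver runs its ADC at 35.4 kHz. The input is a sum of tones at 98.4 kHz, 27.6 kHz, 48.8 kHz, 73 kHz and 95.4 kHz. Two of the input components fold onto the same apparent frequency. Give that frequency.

7.8 kHz

fs/2 = 17.7 kHz.
98.4 kHz mod fs = 27.6 kHz.
27.6 kHz > fs/2 = 17.7 kHz, folds to fs − 27.6 kHz = 7.8 kHz.
27.6 kHz > fs/2 = 17.7 kHz, folds to fs − 27.6 kHz = 7.8 kHz.
48.8 kHz mod fs = 13.4 kHz.
13.4 kHz ≤ fs/2 = 17.7 kHz, appears at 13.4 kHz.
73 kHz mod fs = 2.2 kHz.
2.2 kHz ≤ fs/2 = 17.7 kHz, appears at 2.2 kHz.
95.4 kHz mod fs = 24.6 kHz.
24.6 kHz > fs/2 = 17.7 kHz, folds to fs − 24.6 kHz = 10.8 kHz.
27.6 kHz and 98.4 kHz both map to 7.8 kHz.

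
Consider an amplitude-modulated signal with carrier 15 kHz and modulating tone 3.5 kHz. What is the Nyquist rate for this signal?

AM sidebands sit at fc ± fm = 11.5 kHz and 18.5 kHz.
Highest-frequency component: 18.5 kHz.
Nyquist rate = 2 × 18.5 kHz = 37 kHz.

37 kHz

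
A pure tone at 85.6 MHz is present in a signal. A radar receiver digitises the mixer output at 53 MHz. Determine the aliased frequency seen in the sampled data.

20.4 MHz

85.6 MHz mod fs = 32.6 MHz.
32.6 MHz > fs/2 = 26.5 MHz, folds to fs − 32.6 MHz = 20.4 MHz.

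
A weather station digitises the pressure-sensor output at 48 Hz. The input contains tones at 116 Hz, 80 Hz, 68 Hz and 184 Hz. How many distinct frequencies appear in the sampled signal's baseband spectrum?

3

fs/2 = 24 Hz.
116 Hz mod fs = 20 Hz.
20 Hz ≤ fs/2 = 24 Hz, appears at 20 Hz.
80 Hz mod fs = 32 Hz.
32 Hz > fs/2 = 24 Hz, folds to fs − 32 Hz = 16 Hz.
68 Hz mod fs = 20 Hz.
20 Hz ≤ fs/2 = 24 Hz, appears at 20 Hz.
184 Hz mod fs = 40 Hz.
40 Hz > fs/2 = 24 Hz, folds to fs − 40 Hz = 8 Hz.
Distinct values: {8 Hz, 16 Hz, 20 Hz} → 3.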